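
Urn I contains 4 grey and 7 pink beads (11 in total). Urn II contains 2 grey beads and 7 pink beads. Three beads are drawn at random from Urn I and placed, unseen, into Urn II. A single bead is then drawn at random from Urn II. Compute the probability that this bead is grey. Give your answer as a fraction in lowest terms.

17/66

Condition on how many of the transferred beads are grey (from Urn I: 4 grey of 11; then Urn II has 12 total).
  0 grey: C(4,0)C(7,3)/C(11,3) = 7/33; then P = 2/12
  1 grey: C(4,1)C(7,2)/C(11,3) = 28/55; then P = 3/12
  2 grey: C(4,2)C(7,1)/C(11,3) = 14/55; then P = 4/12
  3 grey: C(4,3)C(7,0)/C(11,3) = 4/165; then P = 5/12
P(grey from Urn II) = 17/66 ≈ 0.2576.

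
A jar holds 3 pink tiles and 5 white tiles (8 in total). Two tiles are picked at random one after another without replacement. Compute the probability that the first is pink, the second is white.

Multiply the conditional probability of each draw in order, without replacement, so each draw removes one from its color and from the total.
P = (3/8) · (5/7) = 15/56 ≈ 0.2679.

15/56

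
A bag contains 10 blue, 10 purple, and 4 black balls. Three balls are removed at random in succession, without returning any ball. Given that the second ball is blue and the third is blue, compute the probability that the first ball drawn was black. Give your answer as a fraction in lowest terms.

2/11

P(first=black and the second ball is blue and the third is blue) = (4/24)·(10/23)·(9/22) = 15/506.
P(E) = Σ over first color = 15/253 + 75/1012 + 15/506 = 15/92.
By Bayes, P(first=black | E) = 15/506 / 15/92 = 2/11 ≈ 0.1818.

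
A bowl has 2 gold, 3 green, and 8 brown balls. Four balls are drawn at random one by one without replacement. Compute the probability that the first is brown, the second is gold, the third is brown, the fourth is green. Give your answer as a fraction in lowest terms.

Multiply the conditional probability of each draw in order, without replacement, so each draw removes one from its color and from the total.
P = (8/13) · (2/12) · (7/11) · (3/10) = 14/715 ≈ 0.0196.

14/715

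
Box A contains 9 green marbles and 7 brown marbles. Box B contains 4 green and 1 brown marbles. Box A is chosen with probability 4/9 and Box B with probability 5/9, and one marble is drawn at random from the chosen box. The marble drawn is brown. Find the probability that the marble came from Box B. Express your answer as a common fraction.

P(brown | Box A) = 7/16; P(brown | Box B) = 1/5.
P(brown) = 4/9·7/16 + 5/9·1/5 = 11/36.
By Bayes' rule, P(Box B | brown) = 1/9 / 11/36 = 4/11 ≈ 0.3636.

4/11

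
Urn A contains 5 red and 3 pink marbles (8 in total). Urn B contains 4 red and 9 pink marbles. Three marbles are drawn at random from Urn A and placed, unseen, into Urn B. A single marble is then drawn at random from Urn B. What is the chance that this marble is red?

47/128

Condition on how many of the transferred marbles are red (from Urn A: 5 red of 8; then Urn B has 16 total).
  0 red: C(5,0)C(3,3)/C(8,3) = 1/56; then P = 4/16
  1 red: C(5,1)C(3,2)/C(8,3) = 15/56; then P = 5/16
  2 red: C(5,2)C(3,1)/C(8,3) = 15/28; then P = 6/16
  3 red: C(5,3)C(3,0)/C(8,3) = 5/28; then P = 7/16
P(red from Urn B) = 47/128 ≈ 0.3672.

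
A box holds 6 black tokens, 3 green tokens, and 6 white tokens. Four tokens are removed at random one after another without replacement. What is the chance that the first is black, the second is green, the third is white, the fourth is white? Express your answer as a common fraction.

Multiply the conditional probability of each draw in order, without replacement, so each draw removes one from its color and from the total.
P = (6/15) · (3/14) · (6/13) · (5/12) = 3/182 ≈ 0.0165.

3/182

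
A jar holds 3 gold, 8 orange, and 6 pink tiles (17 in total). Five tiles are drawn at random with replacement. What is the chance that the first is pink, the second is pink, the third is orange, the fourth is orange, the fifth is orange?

18432/1419857

Multiply the conditional probability of each draw in order, with replacement (the composition resets each draw).
P = (6/17) · (6/17) · (8/17) · (8/17) · (8/17) = 18432/1419857 ≈ 0.0130.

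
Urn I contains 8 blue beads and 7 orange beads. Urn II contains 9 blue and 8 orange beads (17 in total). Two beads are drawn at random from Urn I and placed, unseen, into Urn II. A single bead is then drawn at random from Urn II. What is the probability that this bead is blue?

Condition on how many of the transferred beads are blue (from Urn I: 8 blue of 15; then Urn II has 19 total).
  0 blue: C(8,0)C(7,2)/C(15,2) = 1/5; then P = 9/19
  1 blue: C(8,1)C(7,1)/C(15,2) = 8/15; then P = 10/19
  2 blue: C(8,2)C(7,0)/C(15,2) = 4/15; then P = 11/19
P(blue from Urn II) = 151/285 ≈ 0.5298.

151/285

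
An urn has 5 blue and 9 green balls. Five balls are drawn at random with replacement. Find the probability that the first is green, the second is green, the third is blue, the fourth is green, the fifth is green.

32805/537824

Multiply the conditional probability of each draw in order, with replacement (the composition resets each draw).
P = (9/14) · (9/14) · (5/14) · (9/14) · (9/14) = 32805/537824 ≈ 0.0610.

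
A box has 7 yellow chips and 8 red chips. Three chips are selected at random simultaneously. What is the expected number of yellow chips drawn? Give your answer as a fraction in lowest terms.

By linearity of expectation, E[X] = Σ P(draw i is yellow); by symmetry each draw (even without replacement) has P(yellow) = 7/15.
E[X] = 3 · 7/15 = 7/5 ≈ 1.4000.

7/5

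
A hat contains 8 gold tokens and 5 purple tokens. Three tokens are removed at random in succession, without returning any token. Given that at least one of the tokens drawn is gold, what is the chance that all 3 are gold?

14/69

P(all 3 gold) = C(8,3)/C(13,3) = 28/143; P(at least one gold) = 1 − C(5,3)/C(13,3) = 138/143.
Since 'all 3 gold' ⊆ 'at least one gold', P(all 3 | at least one) = 28/143 / 138/143 = 14/69 ≈ 0.2029.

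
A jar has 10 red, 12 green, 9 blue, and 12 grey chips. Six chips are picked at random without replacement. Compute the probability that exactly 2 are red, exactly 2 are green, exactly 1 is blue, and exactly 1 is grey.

Unordered draws without replacement: count favorable combinations over C(43,6).
Favorable = C(10,2) · C(12,2) · C(9,1) · C(12,1) = 320760; total = C(43,6) = 6096454.
P = 320760/6096454 = 160380/3048227 ≈ 0.0526.

160380/3048227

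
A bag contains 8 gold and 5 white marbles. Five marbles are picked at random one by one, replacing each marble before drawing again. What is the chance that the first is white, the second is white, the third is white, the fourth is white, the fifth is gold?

Multiply the conditional probability of each draw in order, with replacement (the composition resets each draw).
P = (5/13) · (5/13) · (5/13) · (5/13) · (8/13) = 5000/371293 ≈ 0.0135.

5000/371293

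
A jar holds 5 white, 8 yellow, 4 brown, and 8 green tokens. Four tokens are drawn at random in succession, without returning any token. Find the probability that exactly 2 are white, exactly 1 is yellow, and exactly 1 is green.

Unordered draws without replacement: count favorable combinations over C(25,4).
Favorable = C(5,2) · C(8,1) · C(4,0) · C(8,1) = 640; total = C(25,4) = 12650.
P = 640/12650 = 64/1265 ≈ 0.0506.

64/1265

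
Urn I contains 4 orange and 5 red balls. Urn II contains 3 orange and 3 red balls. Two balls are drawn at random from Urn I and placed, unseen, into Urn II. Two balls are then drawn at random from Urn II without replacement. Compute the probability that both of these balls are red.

Condition on how many of the transferred balls are red (from Urn I: 5 red of 9; then Urn II has 8 total).
  0 red: C(5,0)C(4,2)/C(9,2) = 1/6; then P = C(3,2)/C(8,2) = 3/28
  1 red: C(5,1)C(4,1)/C(9,2) = 5/9; then P = C(4,2)/C(8,2) = 3/14
  2 red: C(5,2)C(4,0)/C(9,2) = 5/18; then P = C(5,2)/C(8,2) = 5/14
P(both red) = 17/72 ≈ 0.2361.

17/72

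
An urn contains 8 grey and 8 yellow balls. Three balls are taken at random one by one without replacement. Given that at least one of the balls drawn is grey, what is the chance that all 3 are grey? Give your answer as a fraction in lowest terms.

P(all 3 grey) = C(8,3)/C(16,3) = 1/10; P(at least one grey) = 1 − C(8,3)/C(16,3) = 9/10.
Since 'all 3 grey' ⊆ 'at least one grey', P(all 3 | at least one) = 1/10 / 9/10 = 1/9 ≈ 0.1111.

1/9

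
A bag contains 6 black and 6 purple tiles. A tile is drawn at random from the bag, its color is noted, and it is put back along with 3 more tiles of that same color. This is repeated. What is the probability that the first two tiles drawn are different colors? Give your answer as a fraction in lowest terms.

2/5

Either purple then black, or black then purple; after the first draw the total is 15.
P = (6/12)·(6/15) + (6/12)·(6/15) = 2/5 ≈ 0.4000.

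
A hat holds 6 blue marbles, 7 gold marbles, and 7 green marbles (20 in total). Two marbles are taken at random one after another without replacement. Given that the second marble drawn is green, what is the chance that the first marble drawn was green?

P(first=green and the second marble drawn is green) = (7/20)·(6/19) = 21/190.
P(the second marble drawn is green) = Σ over first color = 21/190 + 49/380 + 21/190 = 7/20.
By Bayes, P(first=green | the second marble drawn is green) = 21/190 / 7/20 = 6/19 ≈ 0.3158.

6/19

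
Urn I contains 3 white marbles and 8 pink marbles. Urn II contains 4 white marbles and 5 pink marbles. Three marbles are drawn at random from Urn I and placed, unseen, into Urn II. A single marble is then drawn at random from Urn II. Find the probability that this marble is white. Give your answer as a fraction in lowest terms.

53/132

Condition on how many of the transferred marbles are white (from Urn I: 3 white of 11; then Urn II has 12 total).
  0 white: C(3,0)C(8,3)/C(11,3) = 56/165; then P = 4/12
  1 white: C(3,1)C(8,2)/C(11,3) = 28/55; then P = 5/12
  2 white: C(3,2)C(8,1)/C(11,3) = 8/55; then P = 6/12
  3 white: C(3,3)C(8,0)/C(11,3) = 1/165; then P = 7/12
P(white from Urn II) = 53/132 ≈ 0.4015.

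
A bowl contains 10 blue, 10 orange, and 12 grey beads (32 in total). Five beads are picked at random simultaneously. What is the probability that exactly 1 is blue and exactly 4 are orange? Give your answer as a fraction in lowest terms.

Unordered draws without replacement: count favorable combinations over C(32,5).
Favorable = C(10,1) · C(10,4) · C(12,0) = 2100; total = C(32,5) = 201376.
P = 2100/201376 = 75/7192 ≈ 0.0104.

75/7192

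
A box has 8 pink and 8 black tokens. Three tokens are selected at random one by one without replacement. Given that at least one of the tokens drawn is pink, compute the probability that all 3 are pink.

1/9

P(all 3 pink) = C(8,3)/C(16,3) = 1/10; P(at least one pink) = 1 − C(8,3)/C(16,3) = 9/10.
Since 'all 3 pink' ⊆ 'at least one pink', P(all 3 | at least one) = 1/10 / 9/10 = 1/9 ≈ 0.1111.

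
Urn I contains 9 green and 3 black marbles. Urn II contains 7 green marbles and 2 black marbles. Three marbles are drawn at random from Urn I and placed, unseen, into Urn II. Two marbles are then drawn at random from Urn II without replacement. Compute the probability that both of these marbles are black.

29/726

Condition on how many of the transferred marbles are black (from Urn I: 3 black of 12; then Urn II has 12 total).
  0 black: C(3,0)C(9,3)/C(12,3) = 21/55; then P = C(2,2)/C(12,2) = 1/66
  1 black: C(3,1)C(9,2)/C(12,3) = 27/55; then P = C(3,2)/C(12,2) = 1/22
  2 black: C(3,2)C(9,1)/C(12,3) = 27/220; then P = C(4,2)/C(12,2) = 1/11
  3 black: C(3,3)C(9,0)/C(12,3) = 1/220; then P = C(5,2)/C(12,2) = 5/33
P(both black) = 29/726 ≈ 0.0399.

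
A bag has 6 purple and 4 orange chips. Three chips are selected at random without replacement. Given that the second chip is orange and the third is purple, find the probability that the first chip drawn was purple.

5/8

P(first=purple and the second chip is orange and the third is purple) = (6/10)·(4/9)·(5/8) = 1/6.
P(E) = Σ over first color = 1/6 + 1/10 = 4/15.
By Bayes, P(first=purple | E) = 1/6 / 4/15 = 5/8 ≈ 0.6250.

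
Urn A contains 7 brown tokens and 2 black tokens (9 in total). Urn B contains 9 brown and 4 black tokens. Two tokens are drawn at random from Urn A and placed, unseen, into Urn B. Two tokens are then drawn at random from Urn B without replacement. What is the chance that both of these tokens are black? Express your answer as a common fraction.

Condition on how many of the transferred tokens are black (from Urn A: 2 black of 9; then Urn B has 15 total).
  0 black: C(2,0)C(7,2)/C(9,2) = 7/12; then P = C(4,2)/C(15,2) = 2/35
  1 black: C(2,1)C(7,1)/C(9,2) = 7/18; then P = C(5,2)/C(15,2) = 2/21
  2 black: C(2,2)C(7,0)/C(9,2) = 1/36; then P = C(6,2)/C(15,2) = 1/7
P(both black) = 281/3780 ≈ 0.0743.

281/3780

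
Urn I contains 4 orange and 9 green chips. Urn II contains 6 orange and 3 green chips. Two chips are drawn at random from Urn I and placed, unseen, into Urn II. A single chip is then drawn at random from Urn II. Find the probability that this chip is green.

57/143

Condition on how many of the transferred chips are green (from Urn I: 9 green of 13; then Urn II has 11 total).
  0 green: C(9,0)C(4,2)/C(13,2) = 1/13; then P = 3/11
  1 green: C(9,1)C(4,1)/C(13,2) = 6/13; then P = 4/11
  2 green: C(9,2)C(4,0)/C(13,2) = 6/13; then P = 5/11
P(green from Urn II) = 57/143 ≈ 0.3986.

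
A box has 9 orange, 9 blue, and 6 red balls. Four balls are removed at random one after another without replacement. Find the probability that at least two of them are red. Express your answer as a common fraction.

445/1771

Sum the hypergeometric tail for j = 2,…,4 red balls.
Favorable = C(6,2)·C(18,2) + C(6,3)·C(18,1) + C(6,4)·C(18,0) = 2670; total = C(24,4) = 10626.
P = 2670/10626 = 445/1771 ≈ 0.2513.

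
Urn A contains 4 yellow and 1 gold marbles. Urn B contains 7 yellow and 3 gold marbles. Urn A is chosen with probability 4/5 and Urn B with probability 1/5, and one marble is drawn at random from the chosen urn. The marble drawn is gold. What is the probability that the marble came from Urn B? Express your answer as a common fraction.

3/11

P(gold | Urn A) = 1/5; P(gold | Urn B) = 3/10.
P(gold) = 4/5·1/5 + 1/5·3/10 = 11/50.
By Bayes' rule, P(Urn B | gold) = 3/50 / 11/50 = 3/11 ≈ 0.2727.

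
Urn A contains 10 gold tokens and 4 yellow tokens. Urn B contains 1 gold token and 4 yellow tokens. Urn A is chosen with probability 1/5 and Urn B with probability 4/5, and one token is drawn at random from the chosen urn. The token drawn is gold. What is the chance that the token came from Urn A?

25/53

P(gold | Urn A) = 5/7; P(gold | Urn B) = 1/5.
P(gold) = 1/5·5/7 + 4/5·1/5 = 53/175.
By Bayes' rule, P(Urn A | gold) = 1/7 / 53/175 = 25/53 ≈ 0.4717.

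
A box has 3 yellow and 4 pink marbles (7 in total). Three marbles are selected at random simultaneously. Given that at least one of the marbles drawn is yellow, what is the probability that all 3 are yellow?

1/31

P(all 3 yellow) = C(3,3)/C(7,3) = 1/35; P(at least one yellow) = 1 − C(4,3)/C(7,3) = 31/35.
Since 'all 3 yellow' ⊆ 'at least one yellow', P(all 3 | at least one) = 1/35 / 31/35 = 1/31 ≈ 0.0323.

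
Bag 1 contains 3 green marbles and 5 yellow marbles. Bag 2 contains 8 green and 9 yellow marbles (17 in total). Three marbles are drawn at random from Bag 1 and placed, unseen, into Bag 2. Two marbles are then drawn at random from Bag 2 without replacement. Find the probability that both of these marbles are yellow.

Condition on how many of the transferred marbles are yellow (from Bag 1: 5 yellow of 8; then Bag 2 has 20 total).
  0 yellow: C(5,0)C(3,3)/C(8,3) = 1/56; then P = C(9,2)/C(20,2) = 18/95
  1 yellow: C(5,1)C(3,2)/C(8,3) = 15/56; then P = C(10,2)/C(20,2) = 9/38
  2 yellow: C(5,2)C(3,1)/C(8,3) = 15/28; then P = C(11,2)/C(20,2) = 11/38
  3 yellow: C(5,3)C(3,0)/C(8,3) = 5/28; then P = C(12,2)/C(20,2) = 33/95
P(both yellow) = 159/560 ≈ 0.2839.

159/560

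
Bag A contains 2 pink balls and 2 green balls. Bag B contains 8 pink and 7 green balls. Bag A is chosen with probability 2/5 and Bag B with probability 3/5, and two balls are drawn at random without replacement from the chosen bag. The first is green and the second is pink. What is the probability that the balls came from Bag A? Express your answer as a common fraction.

5/11

P(E | Bag A) = 1/3; P(E | Bag B) = 4/15.
P(E) = 2/5·1/3 + 3/5·4/15 = 22/75.
By Bayes' rule, P(Bag A | E) = 2/15 / 22/75 = 5/11 ≈ 0.4545.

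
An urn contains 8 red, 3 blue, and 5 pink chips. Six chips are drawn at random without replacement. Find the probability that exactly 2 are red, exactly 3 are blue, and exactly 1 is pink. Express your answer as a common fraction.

5/286

Unordered draws without replacement: count favorable combinations over C(16,6).
Favorable = C(8,2) · C(3,3) · C(5,1) = 140; total = C(16,6) = 8008.
P = 140/8008 = 5/286 ≈ 0.0175.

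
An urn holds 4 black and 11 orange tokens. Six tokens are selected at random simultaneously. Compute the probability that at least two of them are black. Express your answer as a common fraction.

7/13

Sum the hypergeometric tail for j = 2,…,4 black tokens.
Favorable = C(4,2)·C(11,4) + C(4,3)·C(11,3) + C(4,4)·C(11,2) = 2695; total = C(15,6) = 5005.
P = 2695/5005 = 7/13 ≈ 0.5385.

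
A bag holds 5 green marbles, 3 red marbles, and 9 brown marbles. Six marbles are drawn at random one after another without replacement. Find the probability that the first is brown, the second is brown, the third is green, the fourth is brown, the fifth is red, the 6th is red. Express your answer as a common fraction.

3/1768

Multiply the conditional probability of each draw in order, without replacement, so each draw removes one from its color and from the total.
P = (9/17) · (8/16) · (5/15) · (7/14) · (3/13) · (2/12) = 3/1768 ≈ 0.0017.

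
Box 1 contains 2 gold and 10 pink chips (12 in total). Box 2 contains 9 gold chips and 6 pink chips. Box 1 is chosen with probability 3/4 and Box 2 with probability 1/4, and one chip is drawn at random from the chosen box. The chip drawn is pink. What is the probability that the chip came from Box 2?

4/29

P(pink | Box 1) = 5/6; P(pink | Box 2) = 2/5.
P(pink) = 3/4·5/6 + 1/4·2/5 = 29/40.
By Bayes' rule, P(Box 2 | pink) = 1/10 / 29/40 = 4/29 ≈ 0.1379.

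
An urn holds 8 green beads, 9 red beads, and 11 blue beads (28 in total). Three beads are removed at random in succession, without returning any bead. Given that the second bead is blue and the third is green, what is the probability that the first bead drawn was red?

9/26

P(first=red and the second bead is blue and the third is green) = (9/28)·(11/27)·(8/26) = 11/273.
P(E) = Σ over first color = 11/351 + 11/273 + 110/2457 = 22/189.
By Bayes, P(first=red | E) = 11/273 / 22/189 = 9/26 ≈ 0.3462.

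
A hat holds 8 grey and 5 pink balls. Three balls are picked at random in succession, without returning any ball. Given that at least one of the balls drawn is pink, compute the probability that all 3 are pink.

1/23

P(all 3 pink) = C(5,3)/C(13,3) = 5/143; P(at least one pink) = 1 − C(8,3)/C(13,3) = 115/143.
Since 'all 3 pink' ⊆ 'at least one pink', P(all 3 | at least one) = 5/143 / 115/143 = 1/23 ≈ 0.0435.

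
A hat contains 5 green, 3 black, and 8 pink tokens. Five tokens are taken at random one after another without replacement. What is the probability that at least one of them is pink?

77/78

Use the complement: P(at least one pink) = 1 − P(no pink).
P(none) = C(8,5)/C(16,5) = 56/4368.
So P = 1 − 56/4368 = 77/78 ≈ 0.9872.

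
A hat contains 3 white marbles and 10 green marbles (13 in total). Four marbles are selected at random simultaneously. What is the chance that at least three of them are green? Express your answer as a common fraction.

Sum the hypergeometric tail for j = 3,…,4 green marbles.
Favorable = C(10,3)·C(3,1) + C(10,4)·C(3,0) = 570; total = C(13,4) = 715.
P = 570/715 = 114/143 ≈ 0.7972.

114/143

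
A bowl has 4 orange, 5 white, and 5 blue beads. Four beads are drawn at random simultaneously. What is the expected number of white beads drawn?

10/7

By linearity of expectation, E[X] = Σ P(draw i is white); by symmetry each draw (even without replacement) has P(white) = 5/14.
E[X] = 4 · 5/14 = 10/7 ≈ 1.4286.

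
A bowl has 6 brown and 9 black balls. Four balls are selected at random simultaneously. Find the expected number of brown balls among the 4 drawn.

By linearity of expectation, E[X] = Σ P(draw i is brown); by symmetry each draw (even without replacement) has P(brown) = 6/15.
E[X] = 4 · 6/15 = 8/5 ≈ 1.6000.

8/5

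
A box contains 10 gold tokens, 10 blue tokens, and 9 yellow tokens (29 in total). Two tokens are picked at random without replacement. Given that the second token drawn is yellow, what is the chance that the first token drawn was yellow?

2/7

P(first=yellow and the second token drawn is yellow) = (9/29)·(8/28) = 18/203.
P(the second token drawn is yellow) = Σ over first color = 45/406 + 45/406 + 18/203 = 9/29.
By Bayes, P(first=yellow | the second token drawn is yellow) = 18/203 / 9/29 = 2/7 ≈ 0.2857.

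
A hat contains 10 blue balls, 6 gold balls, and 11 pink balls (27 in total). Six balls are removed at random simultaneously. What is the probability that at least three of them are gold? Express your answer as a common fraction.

433/4290

Sum the hypergeometric tail for j = 3,…,6 gold balls.
Favorable = C(6,3)·C(21,3) + C(6,4)·C(21,2) + C(6,5)·C(21,1) + C(6,6)·C(21,0) = 29877; total = C(27,6) = 296010.
P = 29877/296010 = 433/4290 ≈ 0.1009.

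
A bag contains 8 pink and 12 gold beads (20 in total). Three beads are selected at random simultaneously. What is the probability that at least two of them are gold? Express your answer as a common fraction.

Sum the hypergeometric tail for j = 2,…,3 gold beads.
Favorable = C(12,2)·C(8,1) + C(12,3)·C(8,0) = 748; total = C(20,3) = 1140.
P = 748/1140 = 187/285 ≈ 0.6561.

187/285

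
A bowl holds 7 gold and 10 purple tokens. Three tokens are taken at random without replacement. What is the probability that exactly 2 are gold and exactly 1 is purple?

21/68

Unordered draws without replacement: count favorable combinations over C(17,3).
Favorable = C(7,2) · C(10,1) = 210; total = C(17,3) = 680.
P = 210/680 = 21/68 ≈ 0.3088.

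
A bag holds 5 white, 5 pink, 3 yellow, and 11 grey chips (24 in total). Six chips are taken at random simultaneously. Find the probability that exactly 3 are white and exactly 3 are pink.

25/33649

Unordered draws without replacement: count favorable combinations over C(24,6).
Favorable = C(5,3) · C(5,3) · C(3,0) · C(11,0) = 100; total = C(24,6) = 134596.
P = 100/134596 = 25/33649 ≈ 0.0007.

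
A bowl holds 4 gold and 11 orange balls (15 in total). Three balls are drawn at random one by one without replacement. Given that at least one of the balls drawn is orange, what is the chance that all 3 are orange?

15/41

P(all 3 orange) = C(11,3)/C(15,3) = 33/91; P(at least one orange) = 1 − C(4,3)/C(15,3) = 451/455.
Since 'all 3 orange' ⊆ 'at least one orange', P(all 3 | at least one) = 33/91 / 451/455 = 15/41 ≈ 0.3659.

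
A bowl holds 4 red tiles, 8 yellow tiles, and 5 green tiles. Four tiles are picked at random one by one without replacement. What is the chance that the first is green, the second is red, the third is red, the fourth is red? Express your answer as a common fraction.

1/476

Multiply the conditional probability of each draw in order, without replacement, so each draw removes one from its color and from the total.
P = (5/17) · (4/16) · (3/15) · (2/14) = 1/476 ≈ 0.0021.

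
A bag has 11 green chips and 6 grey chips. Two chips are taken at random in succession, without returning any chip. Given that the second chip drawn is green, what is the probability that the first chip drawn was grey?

P(first=grey and the second chip drawn is green) = (6/17)·(11/16) = 33/136.
P(the second chip drawn is green) = Σ over first color = 55/136 + 33/136 = 11/17.
By Bayes, P(first=grey | the second chip drawn is green) = 33/136 / 11/17 = 3/8 ≈ 0.3750.

3/8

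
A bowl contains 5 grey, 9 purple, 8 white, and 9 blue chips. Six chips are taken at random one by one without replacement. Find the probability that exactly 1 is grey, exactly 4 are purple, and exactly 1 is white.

80/11687

Unordered draws without replacement: count favorable combinations over C(31,6).
Favorable = C(5,1) · C(9,4) · C(8,1) · C(9,0) = 5040; total = C(31,6) = 736281.
P = 5040/736281 = 80/11687 ≈ 0.0068.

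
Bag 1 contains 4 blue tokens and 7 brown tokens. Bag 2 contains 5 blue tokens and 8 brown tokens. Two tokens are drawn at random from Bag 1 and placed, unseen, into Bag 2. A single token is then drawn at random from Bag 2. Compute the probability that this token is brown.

34/55

Condition on how many of the transferred tokens are brown (from Bag 1: 7 brown of 11; then Bag 2 has 15 total).
  0 brown: C(7,0)C(4,2)/C(11,2) = 6/55; then P = 8/15
  1 brown: C(7,1)C(4,1)/C(11,2) = 28/55; then P = 9/15
  2 brown: C(7,2)C(4,0)/C(11,2) = 21/55; then P = 10/15
P(brown from Bag 2) = 34/55 ≈ 0.6182.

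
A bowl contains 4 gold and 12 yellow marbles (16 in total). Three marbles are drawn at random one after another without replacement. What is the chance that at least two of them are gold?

Sum the hypergeometric tail for j = 2,…,3 gold marbles.
Favorable = C(4,2)·C(12,1) + C(4,3)·C(12,0) = 76; total = C(16,3) = 560.
P = 76/560 = 19/140 ≈ 0.1357.

19/140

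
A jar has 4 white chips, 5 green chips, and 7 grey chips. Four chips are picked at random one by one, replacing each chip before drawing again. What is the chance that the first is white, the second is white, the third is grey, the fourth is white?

7/1024

Multiply the conditional probability of each draw in order, with replacement (the composition resets each draw).
P = (4/16) · (4/16) · (7/16) · (4/16) = 7/1024 ≈ 0.0068.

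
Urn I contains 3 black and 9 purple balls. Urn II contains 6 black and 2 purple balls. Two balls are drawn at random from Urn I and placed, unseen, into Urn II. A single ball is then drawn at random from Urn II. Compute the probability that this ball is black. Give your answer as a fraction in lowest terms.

Condition on how many of the transferred balls are black (from Urn I: 3 black of 12; then Urn II has 10 total).
  0 black: C(3,0)C(9,2)/C(12,2) = 6/11; then P = 6/10
  1 black: C(3,1)C(9,1)/C(12,2) = 9/22; then P = 7/10
  2 black: C(3,2)C(9,0)/C(12,2) = 1/22; then P = 8/10
P(black from Urn II) = 13/20 ≈ 0.6500.

13/20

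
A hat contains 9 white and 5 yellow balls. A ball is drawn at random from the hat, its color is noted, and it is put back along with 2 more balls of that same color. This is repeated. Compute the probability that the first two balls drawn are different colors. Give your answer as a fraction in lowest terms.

45/112

Either yellow then white, or white then yellow; after the first draw the total is 16.
P = (5/14)·(9/16) + (9/14)·(5/16) = 45/112 ≈ 0.4018.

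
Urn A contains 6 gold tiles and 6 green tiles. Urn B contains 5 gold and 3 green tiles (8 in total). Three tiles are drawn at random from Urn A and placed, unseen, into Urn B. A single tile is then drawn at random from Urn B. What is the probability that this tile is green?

Condition on how many of the transferred tiles are green (from Urn A: 6 green of 12; then Urn B has 11 total).
  0 green: C(6,0)C(6,3)/C(12,3) = 1/11; then P = 3/11
  1 green: C(6,1)C(6,2)/C(12,3) = 9/22; then P = 4/11
  2 green: C(6,2)C(6,1)/C(12,3) = 9/22; then P = 5/11
  3 green: C(6,3)C(6,0)/C(12,3) = 1/11; then P = 6/11
P(green from Urn B) = 9/22 ≈ 0.4091.

9/22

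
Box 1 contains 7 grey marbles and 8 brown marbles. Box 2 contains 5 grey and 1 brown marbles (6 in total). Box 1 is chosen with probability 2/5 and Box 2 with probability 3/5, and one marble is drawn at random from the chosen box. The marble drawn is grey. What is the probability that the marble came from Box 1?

P(grey | Box 1) = 7/15; P(grey | Box 2) = 5/6.
P(grey) = 2/5·7/15 + 3/5·5/6 = 103/150.
By Bayes' rule, P(Box 1 | grey) = 14/75 / 103/150 = 28/103 ≈ 0.2718.

28/103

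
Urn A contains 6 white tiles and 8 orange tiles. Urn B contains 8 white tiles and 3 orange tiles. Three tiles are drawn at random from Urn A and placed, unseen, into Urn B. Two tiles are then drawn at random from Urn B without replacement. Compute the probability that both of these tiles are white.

Condition on how many of the transferred tiles are white (from Urn A: 6 white of 14; then Urn B has 14 total).
  0 white: C(6,0)C(8,3)/C(14,3) = 2/13; then P = C(8,2)/C(14,2) = 4/13
  1 white: C(6,1)C(8,2)/C(14,3) = 6/13; then P = C(9,2)/C(14,2) = 36/91
  2 white: C(6,2)C(8,1)/C(14,3) = 30/91; then P = C(10,2)/C(14,2) = 45/91
  3 white: C(6,3)C(8,0)/C(14,3) = 5/91; then P = C(11,2)/C(14,2) = 55/91
P(both white) = 3529/8281 ≈ 0.4262.

3529/8281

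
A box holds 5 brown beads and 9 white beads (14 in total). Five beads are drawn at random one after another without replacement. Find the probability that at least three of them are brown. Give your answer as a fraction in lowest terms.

29/143

Sum the hypergeometric tail for j = 3,…,5 brown beads.
Favorable = C(5,3)·C(9,2) + C(5,4)·C(9,1) + C(5,5)·C(9,0) = 406; total = C(14,5) = 2002.
P = 406/2002 = 29/143 ≈ 0.2028.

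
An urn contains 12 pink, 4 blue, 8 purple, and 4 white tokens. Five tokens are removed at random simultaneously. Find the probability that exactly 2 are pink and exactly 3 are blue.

Unordered draws without replacement: count favorable combinations over C(28,5).
Favorable = C(12,2) · C(4,3) · C(8,0) · C(4,0) = 264; total = C(28,5) = 98280.
P = 264/98280 = 11/4095 ≈ 0.0027.

11/4095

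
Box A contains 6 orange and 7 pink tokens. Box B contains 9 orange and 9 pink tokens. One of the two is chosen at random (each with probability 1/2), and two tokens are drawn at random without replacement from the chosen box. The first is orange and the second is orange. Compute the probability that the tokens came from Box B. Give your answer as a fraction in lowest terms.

P(E | Box A) = 5/26; P(E | Box B) = 4/17.
P(E) = 1/2·5/26 + 1/2·4/17 = 189/884.
By Bayes' rule, P(Box B | E) = 2/17 / 189/884 = 104/189 ≈ 0.5503.

104/189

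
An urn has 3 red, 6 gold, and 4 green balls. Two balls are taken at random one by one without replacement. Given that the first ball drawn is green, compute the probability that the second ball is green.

1/4

After removing 1 green, the urn has 3 green out of 12 remaining.
P(second is green | given) = 3/12 = 1/4 ≈ 0.2500.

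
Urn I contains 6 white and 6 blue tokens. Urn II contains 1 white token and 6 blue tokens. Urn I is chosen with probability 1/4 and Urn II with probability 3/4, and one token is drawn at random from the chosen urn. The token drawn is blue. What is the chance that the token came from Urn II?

36/43

P(blue | Urn I) = 1/2; P(blue | Urn II) = 6/7.
P(blue) = 1/4·1/2 + 3/4·6/7 = 43/56.
By Bayes' rule, P(Urn II | blue) = 9/14 / 43/56 = 36/43 ≈ 0.8372.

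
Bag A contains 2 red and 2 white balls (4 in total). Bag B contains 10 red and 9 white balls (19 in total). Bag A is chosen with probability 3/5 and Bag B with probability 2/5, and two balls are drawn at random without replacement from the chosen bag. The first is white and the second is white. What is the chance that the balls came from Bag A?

P(E | Bag A) = 1/6; P(E | Bag B) = 4/19.
P(E) = 3/5·1/6 + 2/5·4/19 = 7/38.
By Bayes' rule, P(Bag A | E) = 1/10 / 7/38 = 19/35 ≈ 0.5429.

19/35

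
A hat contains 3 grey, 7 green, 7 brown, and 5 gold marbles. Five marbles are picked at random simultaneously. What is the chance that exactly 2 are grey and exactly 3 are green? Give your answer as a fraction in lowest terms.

5/1254

Unordered draws without replacement: count favorable combinations over C(22,5).
Favorable = C(3,2) · C(7,3) · C(7,0) · C(5,0) = 105; total = C(22,5) = 26334.
P = 105/26334 = 5/1254 ≈ 0.0040.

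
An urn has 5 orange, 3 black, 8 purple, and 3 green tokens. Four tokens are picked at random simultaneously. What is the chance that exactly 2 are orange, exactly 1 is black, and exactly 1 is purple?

Unordered draws without replacement: count favorable combinations over C(19,4).
Favorable = C(5,2) · C(3,1) · C(8,1) · C(3,0) = 240; total = C(19,4) = 3876.
P = 240/3876 = 20/323 ≈ 0.0619.

20/323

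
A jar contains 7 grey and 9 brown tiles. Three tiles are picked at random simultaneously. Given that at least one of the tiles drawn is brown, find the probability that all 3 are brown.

4/25

P(all 3 brown) = C(9,3)/C(16,3) = 3/20; P(at least one brown) = 1 − C(7,3)/C(16,3) = 15/16.
Since 'all 3 brown' ⊆ 'at least one brown', P(all 3 | at least one) = 3/20 / 15/16 = 4/25 ≈ 0.1600.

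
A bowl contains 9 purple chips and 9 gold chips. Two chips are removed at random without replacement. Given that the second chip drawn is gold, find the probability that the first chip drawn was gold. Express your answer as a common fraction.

8/17

P(first=gold and the second chip drawn is gold) = (9/18)·(8/17) = 4/17.
P(the second chip drawn is gold) = Σ over first color = 9/34 + 4/17 = 1/2.
By Bayes, P(first=gold | the second chip drawn is gold) = 4/17 / 1/2 = 8/17 ≈ 0.4706.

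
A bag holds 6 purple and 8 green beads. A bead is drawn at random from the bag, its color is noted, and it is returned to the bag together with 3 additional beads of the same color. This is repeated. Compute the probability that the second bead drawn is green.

Condition on the first draw. If first is green (prob 8/14), second-green has prob (11)/(17); if not (prob 6/14), it has prob 8/(17).
P = (8/14)·(11/17) + (6/14)·(8/17) = 4/7 ≈ 0.5714.

4/7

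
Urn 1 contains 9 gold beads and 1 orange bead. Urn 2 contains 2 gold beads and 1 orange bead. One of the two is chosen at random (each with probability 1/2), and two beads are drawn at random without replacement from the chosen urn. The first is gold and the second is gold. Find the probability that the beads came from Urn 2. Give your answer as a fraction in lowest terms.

5/17

P(E | Urn 1) = 4/5; P(E | Urn 2) = 1/3.
P(E) = 1/2·4/5 + 1/2·1/3 = 17/30.
By Bayes' rule, P(Urn 2 | E) = 1/6 / 17/30 = 5/17 ≈ 0.2941.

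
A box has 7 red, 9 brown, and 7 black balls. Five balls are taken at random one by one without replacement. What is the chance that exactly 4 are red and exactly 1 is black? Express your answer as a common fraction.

Unordered draws without replacement: count favorable combinations over C(23,5).
Favorable = C(7,4) · C(9,0) · C(7,1) = 245; total = C(23,5) = 33649.
P = 245/33649 = 35/4807 ≈ 0.0073.

35/4807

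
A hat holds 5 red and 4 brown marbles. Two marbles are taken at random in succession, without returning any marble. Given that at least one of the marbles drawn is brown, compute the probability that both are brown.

3/13

P(both brown) = C(4,2)/C(9,2) = 1/6; P(at least one brown) = 1 − C(5,2)/C(9,2) = 13/18.
Since 'both brown' ⊆ 'at least one brown', P(both | at least one) = 1/6 / 13/18 = 3/13 ≈ 0.2308.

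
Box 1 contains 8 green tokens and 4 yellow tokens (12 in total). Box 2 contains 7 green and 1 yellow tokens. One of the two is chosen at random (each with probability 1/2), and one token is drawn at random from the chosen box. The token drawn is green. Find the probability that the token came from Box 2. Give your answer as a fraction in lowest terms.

P(green | Box 1) = 2/3; P(green | Box 2) = 7/8.
P(green) = 1/2·2/3 + 1/2·7/8 = 37/48.
By Bayes' rule, P(Box 2 | green) = 7/16 / 37/48 = 21/37 ≈ 0.5676.

21/37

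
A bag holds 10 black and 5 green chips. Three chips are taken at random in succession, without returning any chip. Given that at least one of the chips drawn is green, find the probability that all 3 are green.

2/67

P(all 3 green) = C(5,3)/C(15,3) = 2/91; P(at least one green) = 1 − C(10,3)/C(15,3) = 67/91.
Since 'all 3 green' ⊆ 'at least one green', P(all 3 | at least one) = 2/91 / 67/91 = 2/67 ≈ 0.0299.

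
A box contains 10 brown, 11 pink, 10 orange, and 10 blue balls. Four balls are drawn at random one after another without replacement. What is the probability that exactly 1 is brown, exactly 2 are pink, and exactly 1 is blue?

550/10127

Unordered draws without replacement: count favorable combinations over C(41,4).
Favorable = C(10,1) · C(11,2) · C(10,0) · C(10,1) = 5500; total = C(41,4) = 101270.
P = 5500/101270 = 550/10127 ≈ 0.0543.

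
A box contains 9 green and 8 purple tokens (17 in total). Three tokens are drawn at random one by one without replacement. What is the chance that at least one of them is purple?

Use the complement: P(at least one purple) = 1 − P(no purple).
P(none) = C(9,3)/C(17,3) = 84/680.
So P = 1 − 84/680 = 149/170 ≈ 0.8765.

149/170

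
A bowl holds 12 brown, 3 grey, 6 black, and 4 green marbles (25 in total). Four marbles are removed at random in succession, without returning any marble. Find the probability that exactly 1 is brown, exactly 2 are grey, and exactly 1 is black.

Unordered draws without replacement: count favorable combinations over C(25,4).
Favorable = C(12,1) · C(3,2) · C(6,1) · C(4,0) = 216; total = C(25,4) = 12650.
P = 216/12650 = 108/6325 ≈ 0.0171.

108/6325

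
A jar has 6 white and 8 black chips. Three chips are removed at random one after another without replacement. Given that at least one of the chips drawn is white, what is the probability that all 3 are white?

5/77

P(all 3 white) = C(6,3)/C(14,3) = 5/91; P(at least one white) = 1 − C(8,3)/C(14,3) = 11/13.
Since 'all 3 white' ⊆ 'at least one white', P(all 3 | at least one) = 5/91 / 11/13 = 5/77 ≈ 0.0649.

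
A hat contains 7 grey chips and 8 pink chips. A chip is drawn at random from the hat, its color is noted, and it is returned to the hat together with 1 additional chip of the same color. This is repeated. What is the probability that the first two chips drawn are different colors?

7/15

Either grey then pink, or pink then grey; after the first draw the total is 16.
P = (7/15)·(8/16) + (8/15)·(7/16) = 7/15 ≈ 0.4667.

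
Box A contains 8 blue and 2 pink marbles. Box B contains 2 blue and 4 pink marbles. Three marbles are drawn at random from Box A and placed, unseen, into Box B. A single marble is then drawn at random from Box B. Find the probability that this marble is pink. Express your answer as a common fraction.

23/45

Condition on how many of the transferred marbles are pink (from Box A: 2 pink of 10; then Box B has 9 total).
  0 pink: C(2,0)C(8,3)/C(10,3) = 7/15; then P = 4/9
  1 pink: C(2,1)C(8,2)/C(10,3) = 7/15; then P = 5/9
  2 pink: C(2,2)C(8,1)/C(10,3) = 1/15; then P = 6/9
P(pink from Box B) = 23/45 ≈ 0.5111.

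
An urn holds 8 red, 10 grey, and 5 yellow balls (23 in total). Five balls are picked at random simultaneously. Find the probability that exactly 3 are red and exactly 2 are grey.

Unordered draws without replacement: count favorable combinations over C(23,5).
Favorable = C(8,3) · C(10,2) · C(5,0) = 2520; total = C(23,5) = 33649.
P = 2520/33649 = 360/4807 ≈ 0.0749.

360/4807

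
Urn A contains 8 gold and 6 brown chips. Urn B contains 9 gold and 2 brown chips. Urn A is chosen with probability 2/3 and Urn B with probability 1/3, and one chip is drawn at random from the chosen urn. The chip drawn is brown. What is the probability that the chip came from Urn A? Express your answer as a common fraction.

P(brown | Urn A) = 3/7; P(brown | Urn B) = 2/11.
P(brown) = 2/3·3/7 + 1/3·2/11 = 80/231.
By Bayes' rule, P(Urn A | brown) = 2/7 / 80/231 = 33/40 ≈ 0.8250.

33/40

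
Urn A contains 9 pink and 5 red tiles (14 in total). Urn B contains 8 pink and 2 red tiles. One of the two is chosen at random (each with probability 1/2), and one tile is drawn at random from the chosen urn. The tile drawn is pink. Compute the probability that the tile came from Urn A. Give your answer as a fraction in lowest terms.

45/101

P(pink | Urn A) = 9/14; P(pink | Urn B) = 4/5.
P(pink) = 1/2·9/14 + 1/2·4/5 = 101/140.
By Bayes' rule, P(Urn A | pink) = 9/28 / 101/140 = 45/101 ≈ 0.4455.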